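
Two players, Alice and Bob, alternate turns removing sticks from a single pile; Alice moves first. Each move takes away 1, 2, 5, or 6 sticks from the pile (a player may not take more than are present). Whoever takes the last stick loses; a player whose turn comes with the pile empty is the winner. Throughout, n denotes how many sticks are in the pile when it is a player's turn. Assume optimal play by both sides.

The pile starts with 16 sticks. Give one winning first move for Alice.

Compute win/loss labels from the base case upward. A position with no move is W. Any other position is W if it can reach an L in one move, else L.
n=0: no move; the opponent has just taken the last stick and therefore loses → W
n=1: L (sole option 0(W) is W)
n=2: W (go to 1, an L position)
n=3: W (go to 1, an L position)
n=4: L (options 3(W), 2(W) are all W)
n=5: W (go to 4, an L position)
n=6: W (go to 4, an L position)
n=7: W (go to 1, an L position)
n=8: L (options 7(W), 6(W), 3(W), 2(W) are all W)
n=9: W (go to 8, an L position)
n=10: W (go to 8, an L position)
n=11: L (options 10(W), 9(W), 6(W), 5(W) are all W)
n=12: W (go to 11, an L position)
n=13: W (go to 11, an L position)
n=14: W (go to 8, an L position)
n=15: L (options 14(W), 13(W), 10(W), 9(W) are all W)
n=16: W (go to 15, an L position)
From 16, the L positions reachable in one move are: 15, 11. Any move reaching one of these is winning.

Remove 1, leaving 15.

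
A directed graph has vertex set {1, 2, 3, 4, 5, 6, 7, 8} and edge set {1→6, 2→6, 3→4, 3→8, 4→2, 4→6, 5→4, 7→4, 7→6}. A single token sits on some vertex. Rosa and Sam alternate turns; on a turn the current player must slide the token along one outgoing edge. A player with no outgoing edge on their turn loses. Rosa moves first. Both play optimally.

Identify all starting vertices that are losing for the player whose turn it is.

5, 6, 8

Build the W/L table. Terminal = L. A non-terminal position is W if it has a move to some L; otherwise it is L.
Every edge goes from a vertex to one that appears earlier in the order 6, 8, 2, 4, 3, 7, 5, 1, so processing vertices in that order labels each vertex after all of its successors.
6: no outgoing edge → L
8: no outgoing edge → L
2: W (go to 6, an L position)
4: W (go to 6, an L position)
3: W (go to 8, an L position)
7: W (go to 6, an L position)
5: L (sole option 4(W) is W)
1: W (go to 6, an L position)
The losing starting vertices are exactly the entries labelled L in this table (3 of them).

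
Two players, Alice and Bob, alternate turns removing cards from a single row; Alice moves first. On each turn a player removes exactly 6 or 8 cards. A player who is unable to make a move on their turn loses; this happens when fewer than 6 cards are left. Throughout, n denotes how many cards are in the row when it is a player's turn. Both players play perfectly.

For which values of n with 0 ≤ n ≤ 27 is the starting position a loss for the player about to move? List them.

0, 1, 2, 3, 4, 5, 14, 15, 16, 17, 18, 19

Compute win/loss labels from the base case upward. A position with no move is L. Any other position is W if it can reach an L in one move, else L.
n=0: no move → L
n=1: no move → L
n=2: no move → L
n=3: no move → L
n=4: no move → L
n=5: no move → L
n=6: W (go to 0, an L position)
n=7: W (go to 1, an L position)
n=8: W (go to 2, an L position)
n=9: W (go to 3, an L position)
n=10: W (go to 4, an L position)
n=11: W (go to 5, an L position)
n=12: W (go to 4, an L position)
n=13: W (go to 5, an L position)
n=14: L (options 8(W), 6(W) are all W)
n=15: L (options 9(W), 7(W) are all W)
n=16: L (options 10(W), 8(W) are all W)
n=17: L (options 11(W), 9(W) are all W)
n=18: L (options 12(W), 10(W) are all W)
n=19: L (options 13(W), 11(W) are all W)
n=20: W (go to 14, an L position)
n=21: W (go to 15, an L position)
n=22: W (go to 16, an L position)
n=23: W (go to 17, an L position)
n=24: W (go to 18, an L position)
n=25: W (go to 19, an L position)
n=26: W (go to 18, an L position)
n=27: W (go to 19, an L position)
Reading off the rows marked L gives the requested list; there are 12 such values of n.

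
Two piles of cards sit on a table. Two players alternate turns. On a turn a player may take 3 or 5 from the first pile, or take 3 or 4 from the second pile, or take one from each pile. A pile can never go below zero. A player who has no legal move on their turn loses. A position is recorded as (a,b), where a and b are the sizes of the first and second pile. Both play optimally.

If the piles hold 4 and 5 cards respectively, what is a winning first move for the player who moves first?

Move to (1,5).

Build the W/L table. Terminal = L. A non-terminal position is W if it has a move to some L; otherwise it is L.
No move ever increases a pile, so every position that can arise here has a ≤ 4 and b ≤ 5; it is enough to label the cells with 0 ≤ a ≤ 4 and 0 ≤ b ≤ 5.
Every move lowers a or b (never raises either), so fill the grid row by row in increasing a, and left to right within a row: each cell's successors are then already labelled.
      b=0  b=1  b=2  b=3  b=4  b=5
a=0:    L    L    L    W    W    W
a=1:    L    W    W    W    W    L
a=2:    L    W    L    W    W    W
a=3:    W    W    W    W    L    L
a=4:    W    L    L    L    W    W
Cells with no legal move (terminal, hence L): (0,0), (0,1), (0,2), (1,0), (2,0).
The remaining L cells, each justified by listing all of its moves:
(1,5): L (options (1,2)(W), (1,1)(W), (0,4)(W) are all W)
(2,2): L (sole option (1,1)(W) is W)
(3,4): L (options (0,4)(W), (3,1)(W), (3,0)(W), (2,3)(W) are all W)
(3,5): L (options (0,5)(W), (3,2)(W), (3,1)(W), (2,4)(W) are all W)
(4,1): L (options (1,1)(W), (3,0)(W) are all W)
(4,2): L (options (1,2)(W), (3,1)(W) are all W)
(4,3): L (options (1,3)(W), (4,0)(W), (3,2)(W) are all W)
Every other cell has at least one move into one of the L cells above, so it is W.
From (4,5), the L positions reachable in one move are: (1,5), (4,2), (4,1), (3,4). Any move reaching one of these is winning.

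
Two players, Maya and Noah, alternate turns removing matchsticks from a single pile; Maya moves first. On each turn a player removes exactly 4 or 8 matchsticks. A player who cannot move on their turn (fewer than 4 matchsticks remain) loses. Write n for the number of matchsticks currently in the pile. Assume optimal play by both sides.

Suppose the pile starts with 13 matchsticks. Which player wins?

Noah wins.

Positions with no move are L. A position that does have a move is losing for the player to move precisely when every available move leads to a winning position for the opponent. Fill in the labels:
n=0: no move → L
n=1: no move → L
n=2: no move → L
n=3: no move → L
n=4: W (go to 0, an L position)
n=5: W (go to 1, an L position)
n=6: W (go to 2, an L position)
n=7: W (go to 3, an L position)
n=8: W (go to 0, an L position)
n=9: W (go to 1, an L position)
n=10: W (go to 2, an L position)
n=11: W (go to 3, an L position)
n=12: L (options 8(W), 4(W) are all W)
n=13: L (options 9(W), 5(W) are all W)
The starting position 13 is L: whatever Maya does, the opponent receives a W position.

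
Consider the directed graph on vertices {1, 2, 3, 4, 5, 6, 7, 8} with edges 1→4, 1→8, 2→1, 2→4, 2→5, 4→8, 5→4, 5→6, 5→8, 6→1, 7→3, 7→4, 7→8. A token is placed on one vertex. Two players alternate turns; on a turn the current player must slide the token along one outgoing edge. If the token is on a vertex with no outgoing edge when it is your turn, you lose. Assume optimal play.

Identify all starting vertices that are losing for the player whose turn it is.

2, 3, 6, 8

Use the standard recursion: the mover loses at a terminal position; elsewhere, the mover wins exactly when some move hands the opponent an L position.
Every edge goes from a vertex to one that appears earlier in the order 3, 8, 4, 7, 1, 6, 5, 2, so processing vertices in that order labels each vertex after all of its successors.
3: no outgoing edge → L
8: no outgoing edge → L
4: can move to 8, which is L ⇒ W
7: can move to 8, which is L ⇒ W
1: can move to 8, which is L ⇒ W
6: the only move is to 1(W), a W ⇒ L
5: can move to 6, which is L ⇒ W
2: moves to 5(W), 1(W), 4(W); every one is W ⇒ L
The losing starting vertices are exactly the entries labelled L in this table (4 of them).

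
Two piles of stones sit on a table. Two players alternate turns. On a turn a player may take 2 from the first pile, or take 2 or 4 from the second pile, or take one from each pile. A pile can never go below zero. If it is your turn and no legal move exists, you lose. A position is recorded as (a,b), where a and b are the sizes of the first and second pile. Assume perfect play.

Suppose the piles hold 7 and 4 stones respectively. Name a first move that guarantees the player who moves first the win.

Build the W/L table. Terminal = L. A non-terminal position is W if it has a move to some L; otherwise it is L.
No move ever increases a pile, so every position that can arise here has a ≤ 7 and b ≤ 4; it is enough to label the cells with 0 ≤ a ≤ 7 and 0 ≤ b ≤ 4.
Every move lowers a or b (never raises either), so fill the grid row by row in increasing a, and left to right within a row: each cell's successors are then already labelled.
      b=0  b=1  b=2  b=3  b=4
a=0:    L    L    W    W    W
a=1:    L    W    W    L    W
a=2:    W    W    L    L    W
a=3:    W    L    L    W    W
a=4:    L    L    W    W    W
a=5:    L    W    W    L    W
a=6:    W    W    L    L    W
a=7:    W    L    L    W    W
Cells with no legal move (terminal, hence L): (0,0), (0,1), (1,0).
The remaining L cells, each justified by listing all of its moves:
(1,3): L (options (1,1)(W), (0,2)(W) are all W)
(2,2): L (options (0,2)(W), (2,0)(W), (1,1)(W) are all W)
(2,3): L (options (0,3)(W), (2,1)(W), (1,2)(W) are all W)
(3,1): L (options (1,1)(W), (2,0)(W) are all W)
(3,2): L (options (1,2)(W), (3,0)(W), (2,1)(W) are all W)
(4,0): L (sole option (2,0)(W) is W)
(4,1): L (options (2,1)(W), (3,0)(W) are all W)
(5,0): L (sole option (3,0)(W) is W)
(5,3): L (options (3,3)(W), (5,1)(W), (4,2)(W) are all W)
(6,2): L (options (4,2)(W), (6,0)(W), (5,1)(W) are all W)
(6,3): L (options (4,3)(W), (6,1)(W), (5,2)(W) are all W)
(7,1): L (options (5,1)(W), (6,0)(W) are all W)
(7,2): L (options (5,2)(W), (7,0)(W), (6,1)(W) are all W)
Every other cell has at least one move into one of the L cells above, so it is W.
From (7,4), the L positions reachable in one move are: (7,2), (6,3). Any move reaching one of these is winning.

Move to (7,2).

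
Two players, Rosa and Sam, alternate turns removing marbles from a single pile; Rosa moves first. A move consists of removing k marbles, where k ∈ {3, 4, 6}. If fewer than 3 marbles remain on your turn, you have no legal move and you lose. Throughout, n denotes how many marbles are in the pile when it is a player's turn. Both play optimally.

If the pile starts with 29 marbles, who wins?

Label each position W (a win for the player to move) or L (a loss). A position with no legal move is L; any other position is W exactly when some move reaches an L, and L when every move reaches a W.
n=0: no move → L
n=1: no move → L
n=2: no move → L
n=3: reaches L-position 0 → W
n=4: reaches L-position 1 → W
n=5: reaches L-position 2 → W
n=6: reaches L-position 2 → W
n=7: reaches L-position 1 → W
n=8: reaches L-position 2 → W
n=9: only reaches 6(W), 5(W), 3(W), all W → L
n=10: only reaches 7(W), 6(W), 4(W), all W → L
n=11: only reaches 8(W), 7(W), 5(W), all W → L
n=12: reaches L-position 9 → W
n=13: reaches L-position 10 → W
n=14: reaches L-position 11 → W
n=15: reaches L-position 11 → W
n=16: reaches L-position 10 → W
n=17: reaches L-position 11 → W
n=18: only reaches 15(W), 14(W), 12(W), all W → L
n=19: only reaches 16(W), 15(W), 13(W), all W → L
n=20: only reaches 17(W), 16(W), 14(W), all W → L
n=21: reaches L-position 18 → W
n=22: reaches L-position 19 → W
n=23: reaches L-position 20 → W
n=24: reaches L-position 20 → W
n=25: reaches L-position 19 → W
n=26: reaches L-position 20 → W
n=27: only reaches 24(W), 23(W), 21(W), all W → L
n=28: only reaches 25(W), 24(W), 22(W), all W → L
n=29: only reaches 26(W), 25(W), 23(W), all W → L
Every move from 29 reaches a W position, so the mover loses.

Sam wins.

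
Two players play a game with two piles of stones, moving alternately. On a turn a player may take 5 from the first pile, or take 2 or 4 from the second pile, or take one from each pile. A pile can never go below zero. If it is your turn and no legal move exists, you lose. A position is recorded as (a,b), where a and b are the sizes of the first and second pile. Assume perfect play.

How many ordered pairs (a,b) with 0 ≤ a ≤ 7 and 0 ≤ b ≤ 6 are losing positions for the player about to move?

Compute win/loss labels from the base case upward. A position with no move is L. Any other position is W if it can reach an L in one move, else L.
Every move lowers a or b (never raises either), so fill the grid row by row in increasing a, and left to right within a row: each cell's successors are then already labelled.
      b=0  b=1  b=2  b=3  b=4  b=5  b=6
a=0:    L    L    W    W    W    W    L
a=1:    L    W    W    L    W    W    L
a=2:    L    W    W    L    W    W    L
a=3:    L    W    W    L    W    W    L
a=4:    L    W    W    L    W    W    L
a=5:    W    W    L    L    W    W    W
a=6:    W    L    L    W    W    W    W
a=7:    W    L    W    W    L    W    W
Cells with no legal move (terminal, hence L): (0,0), (0,1), (1,0), (2,0), (3,0), (4,0).
The remaining L cells, each justified by listing all of its moves:
(0,6): →(0,4)(W), (0,2)(W) — all W, so L
(1,3): →(1,1)(W), (0,2)(W) — all W, so L
(1,6): →(1,4)(W), (1,2)(W), (0,5)(W) — all W, so L
(2,3): →(2,1)(W), (1,2)(W) — all W, so L
(2,6): →(2,4)(W), (2,2)(W), (1,5)(W) — all W, so L
(3,3): →(3,1)(W), (2,2)(W) — all W, so L
(3,6): →(3,4)(W), (3,2)(W), (2,5)(W) — all W, so L
(4,3): →(4,1)(W), (3,2)(W) — all W, so L
(4,6): →(4,4)(W), (4,2)(W), (3,5)(W) — all W, so L
(5,2): →(0,2)(W), (5,0)(W), (4,1)(W) — all W, so L
(5,3): →(0,3)(W), (5,1)(W), (4,2)(W) — all W, so L
(6,1): →(1,1)(W), (5,0)(W) — all W, so L
(6,2): →(1,2)(W), (6,0)(W), (5,1)(W) — all W, so L
(7,1): →(2,1)(W), (6,0)(W) — all W, so L
(7,4): →(2,4)(W), (7,2)(W), (7,0)(W), (6,3)(W) — all W, so L
Every other cell has at least one move into one of the L cells above, so it is W.
L cells per row: a=0: 3, a=1: 3, a=2: 3, a=3: 3, a=4: 3, a=5: 2, a=6: 2, a=7: 2; total 21.

21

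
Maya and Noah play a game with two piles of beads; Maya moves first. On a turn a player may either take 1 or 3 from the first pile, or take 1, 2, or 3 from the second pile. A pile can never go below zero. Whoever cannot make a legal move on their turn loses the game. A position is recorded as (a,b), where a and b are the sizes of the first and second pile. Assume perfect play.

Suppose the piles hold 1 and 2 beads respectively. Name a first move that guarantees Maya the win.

Move to (1,1).

Compute win/loss labels from the base case upward. A position with no move is L. Any other position is W if it can reach an L in one move, else L.
No move ever increases a pile, so every position that can arise here has a ≤ 1 and b ≤ 2; it is enough to label the cells with 0 ≤ a ≤ 1 and 0 ≤ b ≤ 2.
Every move lowers a or b (never raises either), so fill the grid row by row in increasing a, and left to right within a row: each cell's successors are then already labelled.
      b=0  b=1  b=2
a=0:    L    W    W
a=1:    W    L    W
Cells with no legal move (terminal, hence L): (0,0).
The remaining L cells, each justified by listing all of its moves:
(1,1): moves to (0,1)(W), (1,0)(W); every one is W ⇒ L
Every other cell has at least one move into one of the L cells above, so it is W.
From (1,2), the L positions reachable in one move are: (1,1).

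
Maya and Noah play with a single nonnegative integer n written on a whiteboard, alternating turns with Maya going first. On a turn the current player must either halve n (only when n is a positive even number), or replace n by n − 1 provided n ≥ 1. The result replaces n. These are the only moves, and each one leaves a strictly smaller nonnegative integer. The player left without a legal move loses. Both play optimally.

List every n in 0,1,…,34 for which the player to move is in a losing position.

0, 2, 5, 7, 9, 11, 13, 15, 17, 19, 21, 23, 25, 27, 29, 31, 33

Classify positions by backward induction: terminal positions (no move available) are L. From any other position, the mover wins iff some move reaches an L.
n=0: no move → L
n=1: →0(L), so W
n=2: →1(W) only, which is W, so L
n=3: →2(L), so W
n=4: →2(L), so W
n=5: →4(W) only, which is W, so L
n=6: →5(L), so W
n=7: →6(W) only, which is W, so L
n=8: →7(L), so W
n=9: →8(W) only, which is W, so L
n=10: →5(L), so W
n=11: →10(W) only, which is W, so L
n=12: →11(L), so W
n=13: →12(W) only, which is W, so L
n=14: →7(L), so W
n=15: →14(W) only, which is W, so L
n=16: →15(L), so W
n=17: →16(W) only, which is W, so L
n=18: →9(L), so W
n=19: →18(W) only, which is W, so L
n=20: →19(L), so W
n=21: →20(W) only, which is W, so L
n=22: →11(L), so W
n=23: →22(W) only, which is W, so L
n=24: →23(L), so W
n=25: →24(W) only, which is W, so L
n=26: →13(L), so W
n=27: →26(W) only, which is W, so L
n=28: →27(L), so W
n=29: →28(W) only, which is W, so L
n=30: →15(L), so W
n=31: →30(W) only, which is W, so L
n=32: →31(L), so W
n=33: →32(W) only, which is W, so L
n=34: →17(L), so W
The losing starting values of n are exactly the entries labelled L in this table (17 of them).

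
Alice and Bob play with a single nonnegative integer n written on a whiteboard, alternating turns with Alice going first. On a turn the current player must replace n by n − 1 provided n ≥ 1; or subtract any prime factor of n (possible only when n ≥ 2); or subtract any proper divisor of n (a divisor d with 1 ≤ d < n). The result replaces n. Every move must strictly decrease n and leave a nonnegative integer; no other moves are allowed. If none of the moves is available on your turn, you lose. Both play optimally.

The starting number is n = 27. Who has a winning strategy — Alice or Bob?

Positions with no move are L. A position that does have a move is losing for the player to move precisely when every available move leads to a winning position for the opponent. Fill in the labels:
n=0: no move → L
n=1: can move to 0, which is L ⇒ W
n=2: can move to 0, which is L ⇒ W
n=3: can move to 0, which is L ⇒ W
n=4: moves to 2(W), 3(W); every one is W ⇒ L
n=5: can move to 0, which is L ⇒ W
n=6: can move to 4, which is L ⇒ W
n=7: can move to 0, which is L ⇒ W
n=8: can move to 4, which is L ⇒ W
n=9: moves to 6(W), 8(W); every one is W ⇒ L
n=10: can move to 9, which is L ⇒ W
n=11: can move to 0, which is L ⇒ W
n=12: can move to 9, which is L ⇒ W
n=13: can move to 0, which is L ⇒ W
n=14: moves to 7(W), 12(W), 13(W); every one is W ⇒ L
n=15: can move to 14, which is L ⇒ W
n=16: can move to 14, which is L ⇒ W
n=17: can move to 0, which is L ⇒ W
n=18: can move to 9, which is L ⇒ W
n=19: can move to 0, which is L ⇒ W
n=20: moves to 10(W), 15(W), 16(W), 18(W), 19(W); every one is W ⇒ L
n=21: can move to 14, which is L ⇒ W
n=22: can move to 20, which is L ⇒ W
n=23: can move to 0, which is L ⇒ W
n=24: can move to 20, which is L ⇒ W
n=25: can move to 20, which is L ⇒ W
n=26: moves to 13(W), 24(W), 25(W); every one is W ⇒ L
n=27: can move to 26, which is L ⇒ W
From 27 Alice can move to 26, reaching an L position.

Alice wins.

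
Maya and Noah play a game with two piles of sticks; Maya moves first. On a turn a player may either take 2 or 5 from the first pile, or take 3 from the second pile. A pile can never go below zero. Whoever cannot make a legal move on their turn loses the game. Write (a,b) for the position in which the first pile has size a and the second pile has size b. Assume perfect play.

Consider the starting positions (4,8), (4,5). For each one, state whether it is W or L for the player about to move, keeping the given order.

(4,8): L, (4,5): W

Work bottom-up. With no move the player to move loses. Otherwise the position is W if at least one move leads to an L position for the opponent, and L if every move leads to a W.
No move ever increases a pile, so every position that can arise here has a ≤ 4 and b ≤ 8; it is enough to label the cells with 0 ≤ a ≤ 4 and 0 ≤ b ≤ 8.
Every move lowers a or b (never raises either), so fill the grid row by row in increasing a, and left to right within a row: each cell's successors are then already labelled.
      b=0  b=1  b=2  b=3  b=4  b=5  b=6  b=7  b=8
a=0:    L    L    L    W    W    W    L    L    L
a=1:    L    L    L    W    W    W    L    L    L
a=2:    W    W    W    L    L    L    W    W    W
a=3:    W    W    W    L    L    L    W    W    W
a=4:    L    L    L    W    W    W    L    L    L
Cells with no legal move (terminal, hence L): (0,0), (0,1), (0,2), (1,0), (1,1), (1,2).
The remaining L cells, each justified by listing all of its moves:
(0,6): the only move is to (0,3)(W), a W ⇒ L
(0,7): the only move is to (0,4)(W), a W ⇒ L
(0,8): the only move is to (0,5)(W), a W ⇒ L
(1,6): the only move is to (1,3)(W), a W ⇒ L
(1,7): the only move is to (1,4)(W), a W ⇒ L
(1,8): the only move is to (1,5)(W), a W ⇒ L
(2,3): moves to (0,3)(W), (2,0)(W); every one is W ⇒ L
(2,4): moves to (0,4)(W), (2,1)(W); every one is W ⇒ L
(2,5): moves to (0,5)(W), (2,2)(W); every one is W ⇒ L
(3,3): moves to (1,3)(W), (3,0)(W); every one is W ⇒ L
(3,4): moves to (1,4)(W), (3,1)(W); every one is W ⇒ L
(3,5): moves to (1,5)(W), (3,2)(W); every one is W ⇒ L
(4,0): the only move is to (2,0)(W), a W ⇒ L
(4,1): the only move is to (2,1)(W), a W ⇒ L
(4,2): the only move is to (2,2)(W), a W ⇒ L
(4,6): moves to (2,6)(W), (4,3)(W); every one is W ⇒ L
(4,7): moves to (2,7)(W), (4,4)(W); every one is W ⇒ L
(4,8): moves to (2,8)(W), (4,5)(W); every one is W ⇒ L
Every other cell has at least one move into one of the L cells above, so it is W.
(4,8): one of the L cells justified above, so L
(4,5): the move to (2,5) reaches an L cell, so W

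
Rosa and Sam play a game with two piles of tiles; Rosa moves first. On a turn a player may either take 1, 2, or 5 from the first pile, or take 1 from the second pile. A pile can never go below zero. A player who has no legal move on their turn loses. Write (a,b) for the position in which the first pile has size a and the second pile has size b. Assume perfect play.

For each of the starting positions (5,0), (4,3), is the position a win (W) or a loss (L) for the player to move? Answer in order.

Build the W/L table. Terminal = L. A non-terminal position is W if it has a move to some L; otherwise it is L.
No move ever increases a pile, so every position that can arise here has a ≤ 5 and b ≤ 3; it is enough to label the cells with 0 ≤ a ≤ 5 and 0 ≤ b ≤ 3.
Every move lowers a or b (never raises either), so fill the grid row by row in increasing a, and left to right within a row: each cell's successors are then already labelled.
      b=0  b=1  b=2  b=3
a=0:    L    W    L    W
a=1:    W    L    W    L
a=2:    W    W    W    W
a=3:    L    W    L    W
a=4:    W    L    W    L
a=5:    W    W    W    W
Cells with no legal move (terminal, hence L): (0,0).
The remaining L cells, each justified by listing all of its moves:
(0,2): →(0,1)(W) only, which is W, so L
(1,1): →(0,1)(W), (1,0)(W) — all W, so L
(1,3): →(0,3)(W), (1,2)(W) — all W, so L
(3,0): →(2,0)(W), (1,0)(W) — all W, so L
(3,2): →(2,2)(W), (1,2)(W), (3,1)(W) — all W, so L
(4,1): →(3,1)(W), (2,1)(W), (4,0)(W) — all W, so L
(4,3): →(3,3)(W), (2,3)(W), (4,2)(W) — all W, so L
Every other cell has at least one move into one of the L cells above, so it is W.
(5,0): the move to (3,0) reaches an L cell, so W
(4,3): one of the L cells justified above, so L

(5,0): W, (4,3): L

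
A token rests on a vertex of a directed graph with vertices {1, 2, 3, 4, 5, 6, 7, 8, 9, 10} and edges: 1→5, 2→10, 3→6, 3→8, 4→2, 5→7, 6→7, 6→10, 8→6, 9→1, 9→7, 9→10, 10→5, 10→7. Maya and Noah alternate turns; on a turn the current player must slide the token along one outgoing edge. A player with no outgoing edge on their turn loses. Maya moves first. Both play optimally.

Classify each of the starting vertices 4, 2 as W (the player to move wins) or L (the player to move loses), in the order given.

Compute win/loss labels from the base case upward. A position with no move is L. Any other position is W if it can reach an L in one move, else L.
Every edge goes from a vertex to one that appears earlier in the order 7, 5, 10, 6, 1, 9, 2, 8, 4, 3, so processing vertices in that order labels each vertex after all of its successors.
7: no outgoing edge → L
5: can move to 7, which is L ⇒ W
10: can move to 7, which is L ⇒ W
6: can move to 7, which is L ⇒ W
1: the only move is to 5(W), a W ⇒ L
9: can move to 1, which is L ⇒ W
2: the only move is to 10(W), a W ⇒ L
8: the only move is to 6(W), a W ⇒ L
4: can move to 2, which is L ⇒ W
3: can move to 8, which is L ⇒ W

4: W, 2: L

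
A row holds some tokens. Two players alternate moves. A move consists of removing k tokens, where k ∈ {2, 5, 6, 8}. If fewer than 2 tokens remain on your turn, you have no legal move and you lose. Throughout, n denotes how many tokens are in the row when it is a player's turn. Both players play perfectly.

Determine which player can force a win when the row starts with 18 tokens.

The second player wins.

Compute win/loss labels from the base case upward. A position with no move is L. Any other position is W if it can reach an L in one move, else L.
n=0: no move → L
n=1: no move → L
n=2: W (go to 0, an L position)
n=3: W (go to 1, an L position)
n=4: L (sole option 2(W) is W)
n=5: W (go to 0, an L position)
n=6: W (go to 4, an L position)
n=7: W (go to 1, an L position)
n=8: W (go to 0, an L position)
n=9: W (go to 4, an L position)
n=10: W (go to 4, an L position)
n=11: L (options 9(W), 6(W), 5(W), 3(W) are all W)
n=12: W (go to 4, an L position)
n=13: W (go to 11, an L position)
n=14: L (options 12(W), 9(W), 8(W), 6(W) are all W)
n=15: L (options 13(W), 10(W), 9(W), 7(W) are all W)
n=16: W (go to 14, an L position)
n=17: W (go to 15, an L position)
n=18: L (options 16(W), 13(W), 12(W), 10(W) are all W)
Every move from 18 reaches a W position, so the mover loses.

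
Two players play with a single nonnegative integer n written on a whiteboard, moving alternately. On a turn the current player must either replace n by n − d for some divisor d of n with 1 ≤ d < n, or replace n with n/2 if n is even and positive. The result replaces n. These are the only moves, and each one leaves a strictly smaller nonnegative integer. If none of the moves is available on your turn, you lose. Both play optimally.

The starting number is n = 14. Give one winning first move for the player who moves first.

Label each position W (a win for the player to move) or L (a loss). A position with no legal move is L; any other position is W exactly when some move reaches an L, and L when every move reaches a W.
n=0: no move → L
n=1: no move → L
n=2: can move to 1, which is L ⇒ W
n=3: the only move is to 2(W), a W ⇒ L
n=4: can move to 3, which is L ⇒ W
n=5: the only move is to 4(W), a W ⇒ L
n=6: can move to 3, which is L ⇒ W
n=7: the only move is to 6(W), a W ⇒ L
n=8: can move to 7, which is L ⇒ W
n=9: moves to 6(W), 8(W); every one is W ⇒ L
n=10: can move to 5, which is L ⇒ W
n=11: the only move is to 10(W), a W ⇒ L
n=12: can move to 9, which is L ⇒ W
n=13: the only move is to 12(W), a W ⇒ L
n=14: can move to 7, which is L ⇒ W
From 14, the L positions reachable in one move are: 7, 13. Any move reaching one of these is winning.

Move to 7.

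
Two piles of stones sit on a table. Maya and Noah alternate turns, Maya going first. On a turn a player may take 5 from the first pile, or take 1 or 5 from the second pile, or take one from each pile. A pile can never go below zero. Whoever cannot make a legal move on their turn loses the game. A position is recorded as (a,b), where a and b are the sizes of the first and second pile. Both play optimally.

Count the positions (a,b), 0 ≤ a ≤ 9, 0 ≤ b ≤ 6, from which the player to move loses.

Build the W/L table. Terminal = L. A non-terminal position is W if it has a move to some L; otherwise it is L.
Every move lowers a or b (never raises either), so fill the grid row by row in increasing a, and left to right within a row: each cell's successors are then already labelled.
      b=0  b=1  b=2  b=3  b=4  b=5  b=6
a=0:    L    W    L    W    L    W    L
a=1:    L    W    L    W    L    W    L
a=2:    L    W    L    W    L    W    L
a=3:    L    W    L    W    L    W    L
a=4:    L    W    L    W    L    W    L
a=5:    W    W    W    W    W    W    W
a=6:    W    L    W    L    W    L    W
a=7:    W    L    W    L    W    L    W
a=8:    W    L    W    L    W    L    W
a=9:    W    L    W    L    W    L    W
Cells with no legal move (terminal, hence L): (0,0), (1,0), (2,0), (3,0), (4,0).
The remaining L cells, each justified by listing all of its moves:
(0,2): L (sole option (0,1)(W) is W)
(0,4): L (sole option (0,3)(W) is W)
(0,6): L (options (0,5)(W), (0,1)(W) are all W)
(1,2): L (options (1,1)(W), (0,1)(W) are all W)
(1,4): L (options (1,3)(W), (0,3)(W) are all W)
(1,6): L (options (1,5)(W), (1,1)(W), (0,5)(W) are all W)
(2,2): L (options (2,1)(W), (1,1)(W) are all W)
(2,4): L (options (2,3)(W), (1,3)(W) are all W)
(2,6): L (options (2,5)(W), (2,1)(W), (1,5)(W) are all W)
(3,2): L (options (3,1)(W), (2,1)(W) are all W)
(3,4): L (options (3,3)(W), (2,3)(W) are all W)
(3,6): L (options (3,5)(W), (3,1)(W), (2,5)(W) are all W)
(4,2): L (options (4,1)(W), (3,1)(W) are all W)
(4,4): L (options (4,3)(W), (3,3)(W) are all W)
(4,6): L (options (4,5)(W), (4,1)(W), (3,5)(W) are all W)
(6,1): L (options (1,1)(W), (6,0)(W), (5,0)(W) are all W)
(6,3): L (options (1,3)(W), (6,2)(W), (5,2)(W) are all W)
(6,5): L (options (1,5)(W), (6,4)(W), (6,0)(W), (5,4)(W) are all W)
(7,1): L (options (2,1)(W), (7,0)(W), (6,0)(W) are all W)
(7,3): L (options (2,3)(W), (7,2)(W), (6,2)(W) are all W)
(7,5): L (options (2,5)(W), (7,4)(W), (7,0)(W), (6,4)(W) are all W)
(8,1): L (options (3,1)(W), (8,0)(W), (7,0)(W) are all W)
(8,3): L (options (3,3)(W), (8,2)(W), (7,2)(W) are all W)
(8,5): L (options (3,5)(W), (8,4)(W), (8,0)(W), (7,4)(W) are all W)
(9,1): L (options (4,1)(W), (9,0)(W), (8,0)(W) are all W)
(9,3): L (options (4,3)(W), (9,2)(W), (8,2)(W) are all W)
(9,5): L (options (4,5)(W), (9,4)(W), (9,0)(W), (8,4)(W) are all W)
Every other cell has at least one move into one of the L cells above, so it is W.
L cells per row: a=0: 4, a=1: 4, a=2: 4, a=3: 4, a=4: 4, a=5: 0, a=6: 3, a=7: 3, a=8: 3, a=9: 3; total 32.

32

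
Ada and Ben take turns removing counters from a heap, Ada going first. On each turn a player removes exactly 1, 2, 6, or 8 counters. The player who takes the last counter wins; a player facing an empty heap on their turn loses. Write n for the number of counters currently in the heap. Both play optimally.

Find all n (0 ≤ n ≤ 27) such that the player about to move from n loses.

0, 3, 7, 10, 14, 17, 21, 24

Build the W/L table. Terminal = L. A non-terminal position is W if it has a move to some L; otherwise it is L.
n=0: no move → L
n=1: W (go to 0, an L position)
n=2: W (go to 0, an L position)
n=3: L (options 2(W), 1(W) are all W)
n=4: W (go to 3, an L position)
n=5: W (go to 3, an L position)
n=6: W (go to 0, an L position)
n=7: L (options 6(W), 5(W), 1(W) are all W)
n=8: W (go to 7, an L position)
n=9: W (go to 7, an L position)
n=10: L (options 9(W), 8(W), 4(W), 2(W) are all W)
n=11: W (go to 10, an L position)
n=12: W (go to 10, an L position)
n=13: W (go to 7, an L position)
n=14: L (options 13(W), 12(W), 8(W), 6(W) are all W)
n=15: W (go to 14, an L position)
n=16: W (go to 14, an L position)
n=17: L (options 16(W), 15(W), 11(W), 9(W) are all W)
n=18: W (go to 17, an L position)
n=19: W (go to 17, an L position)
n=20: W (go to 14, an L position)
n=21: L (options 20(W), 19(W), 15(W), 13(W) are all W)
n=22: W (go to 21, an L position)
n=23: W (go to 21, an L position)
n=24: L (options 23(W), 22(W), 18(W), 16(W) are all W)
n=25: W (go to 24, an L position)
n=26: W (go to 24, an L position)
n=27: W (go to 21, an L position)
Reading off the rows marked L gives the requested list; there are 8 such values of n.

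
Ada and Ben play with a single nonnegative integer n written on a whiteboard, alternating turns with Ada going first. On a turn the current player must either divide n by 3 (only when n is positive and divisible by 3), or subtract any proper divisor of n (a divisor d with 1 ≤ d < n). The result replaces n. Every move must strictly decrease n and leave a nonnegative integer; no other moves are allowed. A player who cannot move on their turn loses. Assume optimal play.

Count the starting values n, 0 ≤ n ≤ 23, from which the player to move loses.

11

Label each position W (a win for the player to move) or L (a loss). A position with no legal move is L; any other position is W exactly when some move reaches an L, and L when every move reaches a W.
n=0: no move → L
n=1: no move → L
n=2: reaches L-position 1 → W
n=3: reaches L-position 1 → W
n=4: only reaches 2(W), 3(W), all W → L
n=5: reaches L-position 4 → W
n=6: reaches L-position 4 → W
n=7: only reaches 6(W), which is W → L
n=8: reaches L-position 4 → W
n=9: only reaches 3(W), 6(W), 8(W), all W → L
n=10: reaches L-position 9 → W
n=11: only reaches 10(W), which is W → L
n=12: reaches L-position 4 → W
n=13: only reaches 12(W), which is W → L
n=14: reaches L-position 7 → W
n=15: only reaches 5(W), 10(W), 12(W), 14(W), all W → L
n=16: reaches L-position 15 → W
n=17: only reaches 16(W), which is W → L
n=18: reaches L-position 9 → W
n=19: only reaches 18(W), which is W → L
n=20: reaches L-position 15 → W
n=21: reaches L-position 7 → W
n=22: reaches L-position 11 → W
n=23: only reaches 22(W), which is W → L
L entries with 0 ≤ n ≤ 23: n = 0, 1, 4, 7, 9, 11, 13, 15, 17, 19, 23; that makes 11.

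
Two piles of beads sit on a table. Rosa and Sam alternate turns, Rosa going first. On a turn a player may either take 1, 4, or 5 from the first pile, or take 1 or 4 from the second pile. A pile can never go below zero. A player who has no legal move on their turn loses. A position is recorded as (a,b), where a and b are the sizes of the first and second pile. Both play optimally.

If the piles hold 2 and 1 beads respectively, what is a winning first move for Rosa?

Move to (1,1).

Positions with no move are L. A position that does have a move is losing for the player to move precisely when every available move leads to a winning position for the opponent. Fill in the labels:
No move ever increases a pile, so every position that can arise here has a ≤ 2 and b ≤ 1; it is enough to label the cells with 0 ≤ a ≤ 2 and 0 ≤ b ≤ 1.
Every move lowers a or b (never raises either), so fill the grid row by row in increasing a, and left to right within a row: each cell's successors are then already labelled.
      b=0  b=1
a=0:    L    W
a=1:    W    L
a=2:    L    W
Cells with no legal move (terminal, hence L): (0,0).
The remaining L cells, each justified by listing all of its moves:
(1,1): moves to (0,1)(W), (1,0)(W); every one is W ⇒ L
(2,0): the only move is to (1,0)(W), a W ⇒ L
Every other cell has at least one move into one of the L cells above, so it is W.
From (2,1), the L positions reachable in one move are: (1,1), (2,0). Any move reaching one of these is winning.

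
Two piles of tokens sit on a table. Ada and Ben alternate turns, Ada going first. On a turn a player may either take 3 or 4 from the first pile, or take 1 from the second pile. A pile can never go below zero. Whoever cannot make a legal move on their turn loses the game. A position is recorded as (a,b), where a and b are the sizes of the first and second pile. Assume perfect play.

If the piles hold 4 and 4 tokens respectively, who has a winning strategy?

Build the W/L table. Terminal = L. A non-terminal position is W if it has a move to some L; otherwise it is L.
No move ever increases a pile, so every position that can arise here has a ≤ 4 and b ≤ 4; it is enough to label the cells with 0 ≤ a ≤ 4 and 0 ≤ b ≤ 4.
Every move lowers a or b (never raises either), so fill the grid row by row in increasing a, and left to right within a row: each cell's successors are then already labelled.
      b=0  b=1  b=2  b=3  b=4
a=0:    L    W    L    W    L
a=1:    L    W    L    W    L
a=2:    L    W    L    W    L
a=3:    W    L    W    L    W
a=4:    W    L    W    L    W
Cells with no legal move (terminal, hence L): (0,0), (1,0), (2,0).
The remaining L cells, each justified by listing all of its moves:
(0,2): the only move is to (0,1)(W), a W ⇒ L
(0,4): the only move is to (0,3)(W), a W ⇒ L
(1,2): the only move is to (1,1)(W), a W ⇒ L
(1,4): the only move is to (1,3)(W), a W ⇒ L
(2,2): the only move is to (2,1)(W), a W ⇒ L
(2,4): the only move is to (2,3)(W), a W ⇒ L
(3,1): moves to (0,1)(W), (3,0)(W); every one is W ⇒ L
(3,3): moves to (0,3)(W), (3,2)(W); every one is W ⇒ L
(4,1): moves to (1,1)(W), (0,1)(W), (4,0)(W); every one is W ⇒ L
(4,3): moves to (1,3)(W), (0,3)(W), (4,2)(W); every one is W ⇒ L
Every other cell has at least one move into one of the L cells above, so it is W.
From (4,4) Ada can move to (1,4), reaching an L position.

Ada wins.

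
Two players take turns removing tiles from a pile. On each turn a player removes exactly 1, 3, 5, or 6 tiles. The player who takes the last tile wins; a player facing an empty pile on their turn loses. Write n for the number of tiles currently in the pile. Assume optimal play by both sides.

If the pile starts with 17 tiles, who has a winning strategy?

Compute win/loss labels from the base case upward. A position with no move is L. Any other position is W if it can reach an L in one move, else L.
n=0: no move → L
n=1: W (go to 0, an L position)
n=2: L (sole option 1(W) is W)
n=3: W (go to 2, an L position)
n=4: L (options 3(W), 1(W) are all W)
n=5: W (go to 4, an L position)
n=6: W (go to 0, an L position)
n=7: W (go to 4, an L position)
n=8: W (go to 2, an L position)
n=9: W (go to 4, an L position)
n=10: W (go to 4, an L position)
n=11: L (options 10(W), 8(W), 6(W), 5(W) are all W)
n=12: W (go to 11, an L position)
n=13: L (options 12(W), 10(W), 8(W), 7(W) are all W)
n=14: W (go to 13, an L position)
n=15: L (options 14(W), 12(W), 10(W), 9(W) are all W)
n=16: W (go to 15, an L position)
n=17: W (go to 11, an L position)
From 17 the player to move can remove 6, leaving 11, reaching an L position.

The first player wins.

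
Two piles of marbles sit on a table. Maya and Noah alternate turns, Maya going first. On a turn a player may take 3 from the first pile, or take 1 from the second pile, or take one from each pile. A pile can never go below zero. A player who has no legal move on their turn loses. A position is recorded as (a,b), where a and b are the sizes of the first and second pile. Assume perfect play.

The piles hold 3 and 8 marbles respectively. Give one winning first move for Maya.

Move to (0,8).

Compute win/loss labels from the base case upward. A position with no move is L. Any other position is W if it can reach an L in one move, else L.
No move ever increases a pile, so every position that can arise here has a ≤ 3 and b ≤ 8; it is enough to label the cells with 0 ≤ a ≤ 3 and 0 ≤ b ≤ 8.
Every move lowers a or b (never raises either), so fill the grid row by row in increasing a, and left to right within a row: each cell's successors are then already labelled.
      b=0  b=1  b=2  b=3  b=4  b=5  b=6  b=7  b=8
a=0:    L    W    L    W    L    W    L    W    L
a=1:    L    W    L    W    L    W    L    W    L
a=2:    L    W    L    W    L    W    L    W    L
a=3:    W    W    W    W    W    W    W    W    W
Cells with no legal move (terminal, hence L): (0,0), (1,0), (2,0).
The remaining L cells, each justified by listing all of its moves:
(0,2): →(0,1)(W) only, which is W, so L
(0,4): →(0,3)(W) only, which is W, so L
(0,6): →(0,5)(W) only, which is W, so L
(0,8): →(0,7)(W) only, which is W, so L
(1,2): →(1,1)(W), (0,1)(W) — all W, so L
(1,4): →(1,3)(W), (0,3)(W) — all W, so L
(1,6): →(1,5)(W), (0,5)(W) — all W, so L
(1,8): →(1,7)(W), (0,7)(W) — all W, so L
(2,2): →(2,1)(W), (1,1)(W) — all W, so L
(2,4): →(2,3)(W), (1,3)(W) — all W, so L
(2,6): →(2,5)(W), (1,5)(W) — all W, so L
(2,8): →(2,7)(W), (1,7)(W) — all W, so L
Every other cell has at least one move into one of the L cells above, so it is W.
From (3,8), the L positions reachable in one move are: (0,8).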